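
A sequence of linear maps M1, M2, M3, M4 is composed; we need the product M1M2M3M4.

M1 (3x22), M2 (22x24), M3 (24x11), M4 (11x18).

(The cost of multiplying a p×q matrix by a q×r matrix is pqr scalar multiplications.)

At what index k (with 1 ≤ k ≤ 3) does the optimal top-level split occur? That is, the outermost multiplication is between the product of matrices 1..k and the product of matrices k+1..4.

3

Adjacent pairs: M1M2 = 3·22·24 = 1584; M2M3 = 22·24·11 = 5808; M3M4 = 24·11·18 = 4752.
Length 3: M1..M3: k=1: 0+5808+3·22·11=6534; k=2: 1584+0+3·24·11=2376 → min 2376 | M2..M4: k=2: 0+4752+22·24·18=14256; k=3: 5808+0+22·11·18=10164 → min 10164.
Top-level splits: k=1: (M1..M1)·(M2..M4) → 0+10164+3·22·18 = 11352; k=2: (M1..M2)·(M3..M4) → 1584+4752+3·24·18 = 7632; k=3: (M1..M3)·(M4..M4) → 2376+0+3·11·18 = 2970.
Best split is after M3, i.e. k = 3.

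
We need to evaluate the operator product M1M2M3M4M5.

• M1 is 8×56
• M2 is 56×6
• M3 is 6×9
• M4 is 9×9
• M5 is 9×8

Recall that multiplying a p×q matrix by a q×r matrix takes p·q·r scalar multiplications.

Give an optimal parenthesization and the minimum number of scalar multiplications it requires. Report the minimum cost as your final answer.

Adjacent pairs: M1M2 = 8·56·6 = 2688; M2M3 = 56·6·9 = 3024; M3M4 = 6·9·9 = 486; M4M5 = 9·9·8 = 648.
Length 3: M1..M3: k=1: 0+3024+8·56·9=7056; k=2: 2688+0+8·6·9=3120 → min 3120 | M2..M4: k=2: 0+486+56·6·9=3510; k=3: 3024+0+56·9·9=7560 → min 3510 | M3..M5: k=3: 0+648+6·9·8=1080; k=4: 486+0+6·9·8=918 → min 918.
Length 4: M1..M4: k=1: 0+3510+8·56·9=7542; k=2: 2688+486+8·6·9=3606; k=3: 3120+0+8·9·9=3768 → min 3606 | M2..M5: k=2: 0+918+56·6·8=3606; k=3: 3024+648+56·9·8=7704; k=4: 3510+0+56·9·8=7542 → min 3606.
Length 5: M1..M5: k=1: 0+3606+8·56·8=7190; k=2: 2688+918+8·6·8=3990; k=3: 3120+648+8·9·8=4344; k=4: 3606+0+8·9·8=4182 → min 3990.
Optimal parenthesization: ((M1M2)((M3M4)M5)) with cost 3990.

3990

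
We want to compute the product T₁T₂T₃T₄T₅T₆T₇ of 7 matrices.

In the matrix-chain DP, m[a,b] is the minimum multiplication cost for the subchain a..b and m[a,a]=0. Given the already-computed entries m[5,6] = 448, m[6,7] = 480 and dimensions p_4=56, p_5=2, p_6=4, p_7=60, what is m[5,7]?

m[5,7] = min over k∈[5,6] of m[5,k]+m[k+1,7]+p_{4}·p_k·p_{7}.
k=5: 0 + 480 + 56·2·60 = 7200; k=6: 448 + 0 + 56·4·60 = 13888.
Minimum: 7200 at k=5.

7200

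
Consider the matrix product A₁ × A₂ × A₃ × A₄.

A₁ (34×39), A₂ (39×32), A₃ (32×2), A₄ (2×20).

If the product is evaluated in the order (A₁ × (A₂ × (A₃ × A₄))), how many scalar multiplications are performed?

(A₃ × A₄): 32×2 by 2×20 → 32×20, cost 32·2·20 = 1280
(A₂ × (A₃ × A₄)): 39×32 by 32×20 → 39×20, cost 39·32·20 = 24960; cumulative 26240
(A₁ × (A₂ × (A₃ × A₄))): 34×39 by 39×20 → 34×20, cost 34·39·20 = 26520; cumulative 52760
Total: 52760 scalar multiplications.

52760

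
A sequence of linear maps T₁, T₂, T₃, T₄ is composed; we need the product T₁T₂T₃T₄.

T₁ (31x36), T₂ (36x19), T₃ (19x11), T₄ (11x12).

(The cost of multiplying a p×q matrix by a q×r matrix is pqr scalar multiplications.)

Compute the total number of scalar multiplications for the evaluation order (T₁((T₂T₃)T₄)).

25668

(T₂T₃): 36×19 by 19×11 → 36×11, cost 36·19·11 = 7524
((T₂T₃)T₄): 36×11 by 11×12 → 36×12, cost 36·11·12 = 4752; cumulative 12276
(T₁((T₂T₃)T₄)): 31×36 by 36×12 → 31×12, cost 31·36·12 = 13392; cumulative 25668
Total: 25668 scalar multiplications.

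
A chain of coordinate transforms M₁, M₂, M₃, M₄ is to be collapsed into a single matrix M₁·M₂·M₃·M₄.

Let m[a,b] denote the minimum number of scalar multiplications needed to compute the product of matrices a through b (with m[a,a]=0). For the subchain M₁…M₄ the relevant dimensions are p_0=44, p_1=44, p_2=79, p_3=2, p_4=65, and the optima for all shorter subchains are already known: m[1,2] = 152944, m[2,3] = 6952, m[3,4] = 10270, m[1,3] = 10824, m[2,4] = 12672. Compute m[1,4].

16544

m[1,4] = min over k∈[1,3] of m[1,k]+m[k+1,4]+p_{0}·p_k·p_{4}.
k=1: 0 + 12672 + 44·44·65 = 138512; k=2: 152944 + 10270 + 44·79·65 = 389154; k=3: 10824 + 0 + 44·2·65 = 16544.
Minimum: 16544 at k=3.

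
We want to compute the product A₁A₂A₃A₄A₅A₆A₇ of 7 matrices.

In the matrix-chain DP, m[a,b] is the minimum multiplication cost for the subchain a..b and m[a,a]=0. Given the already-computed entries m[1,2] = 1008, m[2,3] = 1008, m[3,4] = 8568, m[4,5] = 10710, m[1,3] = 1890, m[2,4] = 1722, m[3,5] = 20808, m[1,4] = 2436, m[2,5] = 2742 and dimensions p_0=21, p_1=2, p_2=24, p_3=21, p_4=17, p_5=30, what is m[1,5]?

4002

m[1,5] = min over k∈[1,4] of m[1,k]+m[k+1,5]+p_{0}·p_k·p_{5}.
k=1: 0 + 2742 + 21·2·30 = 4002; k=2: 1008 + 20808 + 21·24·30 = 36936; k=3: 1890 + 10710 + 21·21·30 = 25830; k=4: 2436 + 0 + 21·17·30 = 13146.
Minimum: 4002 at k=1.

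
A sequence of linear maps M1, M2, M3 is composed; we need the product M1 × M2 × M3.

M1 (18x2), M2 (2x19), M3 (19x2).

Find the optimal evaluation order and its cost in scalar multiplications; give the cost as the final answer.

(M1 × (M2 × M3)): cost 148.
((M1 × M2) × M3): cost 1368.
Optimal: (M1 × (M2 × M3)) with cost 148.

148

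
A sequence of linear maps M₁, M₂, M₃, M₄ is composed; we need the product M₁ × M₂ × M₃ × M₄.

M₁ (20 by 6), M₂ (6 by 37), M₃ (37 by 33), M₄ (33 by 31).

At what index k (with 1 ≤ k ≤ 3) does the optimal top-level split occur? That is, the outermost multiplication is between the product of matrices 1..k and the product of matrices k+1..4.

1

Adjacent pairs: M₁M₂ = 20·6·37 = 4440; M₂M₃ = 6·37·33 = 7326; M₃M₄ = 37·33·31 = 37851.
Length 3: M₁..M₃: k=1: 0+7326+20·6·33=11286; k=2: 4440+0+20·37·33=28860 → min 11286 | M₂..M₄: k=2: 0+37851+6·37·31=44733; k=3: 7326+0+6·33·31=13464 → min 13464.
Top-level splits: k=1: (M₁..M₁)·(M₂..M₄) → 0+13464+20·6·31 = 17184; k=2: (M₁..M₂)·(M₃..M₄) → 4440+37851+20·37·31 = 65231; k=3: (M₁..M₃)·(M₄..M₄) → 11286+0+20·33·31 = 31746.
Best split is after M₁, i.e. k = 1.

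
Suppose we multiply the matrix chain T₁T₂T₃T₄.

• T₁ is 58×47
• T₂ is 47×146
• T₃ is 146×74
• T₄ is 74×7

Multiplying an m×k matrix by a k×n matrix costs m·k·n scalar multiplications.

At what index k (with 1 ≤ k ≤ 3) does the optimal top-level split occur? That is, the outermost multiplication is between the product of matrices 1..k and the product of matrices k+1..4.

Adjacent pairs: T₁T₂ = 58·47·146 = 397996; T₂T₃ = 47·146·74 = 507788; T₃T₄ = 146·74·7 = 75628.
Length 3: T₁..T₃: k=1: 0+507788+58·47·74=709512; k=2: 397996+0+58·146·74=1024628 → min 709512 | T₂..T₄: k=2: 0+75628+47·146·7=123662; k=3: 507788+0+47·74·7=532134 → min 123662.
Top-level splits: k=1: (T₁..T₁)·(T₂..T₄) → 0+123662+58·47·7 = 142744; k=2: (T₁..T₂)·(T₃..T₄) → 397996+75628+58·146·7 = 532900; k=3: (T₁..T₃)·(T₄..T₄) → 709512+0+58·74·7 = 739556.
Best split is after T₁, i.e. k = 1.

1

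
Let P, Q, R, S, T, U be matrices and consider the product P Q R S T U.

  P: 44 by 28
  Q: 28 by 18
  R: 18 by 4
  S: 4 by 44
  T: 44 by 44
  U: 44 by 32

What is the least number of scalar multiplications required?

Adjacent pairs: PQ = 44·28·18 = 22176; QR = 28·18·4 = 2016; RS = 18·4·44 = 3168; ST = 4·44·44 = 7744; TU = 44·44·32 = 61952.
Length 3: P..R: k=1: 0+2016+44·28·4=6944; k=2: 22176+0+44·18·4=25344 → min 6944 | Q..S: k=2: 0+3168+28·18·44=25344; k=3: 2016+0+28·4·44=6944 → min 6944 | R..T: k=3: 0+7744+18·4·44=10912; k=4: 3168+0+18·44·44=38016 → min 10912 | S..U: k=4: 0+61952+4·44·32=67584; k=5: 7744+0+4·44·32=13376 → min 13376.
Length 4: P..S: k=1: 0+6944+44·28·44=61152; k=2: 22176+3168+44·18·44=60192; k=3: 6944+0+44·4·44=14688 → min 14688 | Q..T: k=2: 0+10912+28·18·44=33088; k=3: 2016+7744+28·4·44=14688; k=4: 6944+0+28·44·44=61152 → min 14688 | R..U: k=3: 0+13376+18·4·32=15680; k=4: 3168+61952+18·44·32=90464; k=5: 10912+0+18·44·32=36256 → min 15680.
Length 5: P..T: k=1: 0+14688+44·28·44=68896; k=2: 22176+10912+44·18·44=67936; k=3: 6944+7744+44·4·44=22432; k=4: 14688+0+44·44·44=99872 → min 22432 | Q..U: k=2: 0+15680+28·18·32=31808; k=3: 2016+13376+28·4·32=18976; k=4: 6944+61952+28·44·32=108320; k=5: 14688+0+28·44·32=54112 → min 18976.
Length 6: P..U: k=1: 0+18976+44·28·32=58400; k=2: 22176+15680+44·18·32=63200; k=3: 6944+13376+44·4·32=25952; k=4: 14688+61952+44·44·32=138592; k=5: 22432+0+44·44·32=84384 → min 25952.
Optimal order: ((P (Q R)) ((S T) U)) with cost 25952.

25952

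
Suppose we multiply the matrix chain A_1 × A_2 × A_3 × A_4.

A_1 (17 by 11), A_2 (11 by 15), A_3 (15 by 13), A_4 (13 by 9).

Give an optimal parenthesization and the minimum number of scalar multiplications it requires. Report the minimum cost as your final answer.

4923

Adjacent pairs: A_1A_2 = 17·11·15 = 2805; A_2A_3 = 11·15·13 = 2145; A_3A_4 = 15·13·9 = 1755.
Length 3: A_1..A_3: k=1: 0+2145+17·11·13=4576; k=2: 2805+0+17·15·13=6120 → min 4576 | A_2..A_4: k=2: 0+1755+11·15·9=3240; k=3: 2145+0+11·13·9=3432 → min 3240.
Length 4: A_1..A_4: k=1: 0+3240+17·11·9=4923; k=2: 2805+1755+17·15·9=6855; k=3: 4576+0+17·13·9=6565 → min 4923.
Optimal parenthesization: (A_1 × (A_2 × (A_3 × A_4))) with cost 4923.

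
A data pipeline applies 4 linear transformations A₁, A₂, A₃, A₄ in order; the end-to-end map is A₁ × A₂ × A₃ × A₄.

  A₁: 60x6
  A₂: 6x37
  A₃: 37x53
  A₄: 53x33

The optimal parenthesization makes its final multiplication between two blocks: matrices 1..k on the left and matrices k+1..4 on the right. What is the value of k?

1

Adjacent pairs: A₁A₂ = 60·6·37 = 13320; A₂A₃ = 6·37·53 = 11766; A₃A₄ = 37·53·33 = 64713.
Length 3: A₁..A₃: k=1: 0+11766+60·6·53=30846; k=2: 13320+0+60·37·53=130980 → min 30846 | A₂..A₄: k=2: 0+64713+6·37·33=72039; k=3: 11766+0+6·53·33=22260 → min 22260.
Top-level splits: k=1: (A₁..A₁)·(A₂..A₄) → 0+22260+60·6·33 = 34140; k=2: (A₁..A₂)·(A₃..A₄) → 13320+64713+60·37·33 = 151293; k=3: (A₁..A₃)·(A₄..A₄) → 30846+0+60·53·33 = 135786.
Best split is after A₁, i.e. k = 1.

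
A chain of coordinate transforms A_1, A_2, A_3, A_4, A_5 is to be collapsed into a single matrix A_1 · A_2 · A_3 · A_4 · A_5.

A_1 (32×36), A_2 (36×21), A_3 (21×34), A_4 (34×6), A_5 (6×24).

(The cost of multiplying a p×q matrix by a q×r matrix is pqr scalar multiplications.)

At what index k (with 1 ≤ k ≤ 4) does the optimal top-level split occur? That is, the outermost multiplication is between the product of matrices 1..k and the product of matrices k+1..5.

Adjacent pairs: A_1A_2 = 32·36·21 = 24192; A_2A_3 = 36·21·34 = 25704; A_3A_4 = 21·34·6 = 4284; A_4A_5 = 34·6·24 = 4896.
Length 3: A_1..A_3: k=1: 0+25704+32·36·34=64872; k=2: 24192+0+32·21·34=47040 → min 47040 | A_2..A_4: k=2: 0+4284+36·21·6=8820; k=3: 25704+0+36·34·6=33048 → min 8820 | A_3..A_5: k=3: 0+4896+21·34·24=22032; k=4: 4284+0+21·6·24=7308 → min 7308.
Length 4: A_1..A_4: k=1: 0+8820+32·36·6=15732; k=2: 24192+4284+32·21·6=32508; k=3: 47040+0+32·34·6=53568 → min 15732 | A_2..A_5: k=2: 0+7308+36·21·24=25452; k=3: 25704+4896+36·34·24=59976; k=4: 8820+0+36·6·24=14004 → min 14004.
Top-level splits: k=1: (A_1..A_1)·(A_2..A_5) → 0+14004+32·36·24 = 41652; k=2: (A_1..A_2)·(A_3..A_5) → 24192+7308+32·21·24 = 47628; k=3: (A_1..A_3)·(A_4..A_5) → 47040+4896+32·34·24 = 78048; k=4: (A_1..A_4)·(A_5..A_5) → 15732+0+32·6·24 = 20340.
Best split is after A_4, i.e. k = 4.

4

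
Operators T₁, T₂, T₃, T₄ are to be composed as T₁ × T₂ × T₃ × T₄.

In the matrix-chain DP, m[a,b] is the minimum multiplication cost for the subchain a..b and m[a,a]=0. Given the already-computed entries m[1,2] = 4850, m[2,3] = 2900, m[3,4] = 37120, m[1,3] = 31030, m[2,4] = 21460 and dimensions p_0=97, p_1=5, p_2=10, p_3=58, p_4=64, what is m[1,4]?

m[1,4] = min over k∈[1,3] of m[1,k]+m[k+1,4]+p_{0}·p_k·p_{4}.
k=1: 0 + 21460 + 97·5·64 = 52500; k=2: 4850 + 37120 + 97·10·64 = 104050; k=3: 31030 + 0 + 97·58·64 = 391094.
Minimum: 52500 at k=1.

52500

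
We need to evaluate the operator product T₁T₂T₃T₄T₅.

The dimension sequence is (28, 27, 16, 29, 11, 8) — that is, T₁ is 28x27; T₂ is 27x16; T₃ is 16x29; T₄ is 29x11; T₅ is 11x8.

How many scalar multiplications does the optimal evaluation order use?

Adjacent pairs: T₁T₂ = 28·27·16 = 12096; T₂T₃ = 27·16·29 = 12528; T₃T₄ = 16·29·11 = 5104; T₄T₅ = 29·11·8 = 2552.
Length 3: T₁..T₃: k=1: 0+12528+28·27·29=34452; k=2: 12096+0+28·16·29=25088 → min 25088 | T₂..T₄: k=2: 0+5104+27·16·11=9856; k=3: 12528+0+27·29·11=21141 → min 9856 | T₃..T₅: k=3: 0+2552+16·29·8=6264; k=4: 5104+0+16·11·8=6512 → min 6264.
Length 4: T₁..T₄: k=1: 0+9856+28·27·11=18172; k=2: 12096+5104+28·16·11=22128; k=3: 25088+0+28·29·11=34020 → min 18172 | T₂..T₅: k=2: 0+6264+27·16·8=9720; k=3: 12528+2552+27·29·8=21344; k=4: 9856+0+27·11·8=12232 → min 9720.
Length 5: T₁..T₅: k=1: 0+9720+28·27·8=15768; k=2: 12096+6264+28·16·8=21944; k=3: 25088+2552+28·29·8=34136; k=4: 18172+0+28·11·8=20636 → min 15768.
Optimal order: (T₁(T₂(T₃(T₄T₅)))) with cost 15768.

15768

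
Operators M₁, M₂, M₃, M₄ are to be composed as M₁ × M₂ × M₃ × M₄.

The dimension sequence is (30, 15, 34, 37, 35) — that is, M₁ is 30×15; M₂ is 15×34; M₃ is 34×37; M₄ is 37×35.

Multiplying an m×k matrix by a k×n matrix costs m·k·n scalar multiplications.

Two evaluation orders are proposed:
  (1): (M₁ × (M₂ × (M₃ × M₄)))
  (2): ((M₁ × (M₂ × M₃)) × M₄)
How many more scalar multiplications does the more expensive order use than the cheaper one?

Order (1) = (M₁ × (M₂ × (M₃ × M₄))): (M₃ × M₄): 34×37 by 37×35 → 34×35, cost 34·37·35 = 44030; (M₂ × (M₃ × M₄)): 15×34 by 34×35 → 15×35, cost 15·34·35 = 17850; cumulative 61880; (M₁ × (M₂ × (M₃ × M₄))): 30×15 by 15×35 → 30×35, cost 30·15·35 = 15750; cumulative 77630. Total 77630.
Order (2) = ((M₁ × (M₂ × M₃)) × M₄): (M₂ × M₃): 15×34 by 34×37 → 15×37, cost 15·34·37 = 18870; (M₁ × (M₂ × M₃)): 30×15 by 15×37 → 30×37, cost 30·15·37 = 16650; cumulative 35520; ((M₁ × (M₂ × M₃)) × M₄): 30×37 by 37×35 → 30×35, cost 30·37·35 = 38850; cumulative 74370. Total 74370.
Difference: |77630 − 74370| = 3260.

3260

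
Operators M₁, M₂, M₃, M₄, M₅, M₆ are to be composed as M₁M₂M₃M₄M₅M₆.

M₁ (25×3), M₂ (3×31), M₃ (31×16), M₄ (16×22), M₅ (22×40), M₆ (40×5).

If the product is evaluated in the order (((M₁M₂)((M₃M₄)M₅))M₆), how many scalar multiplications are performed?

76517

(M₁M₂): 25×3 by 3×31 → 25×31, cost 25·3·31 = 2325
(M₃M₄): 31×16 by 16×22 → 31×22, cost 31·16·22 = 10912
((M₃M₄)M₅): 31×22 by 22×40 → 31×40, cost 31·22·40 = 27280; cumulative 38192
((M₁M₂)((M₃M₄)M₅)): 25×31 by 31×40 → 25×40, cost 25·31·40 = 31000; cumulative 71517
(((M₁M₂)((M₃M₄)M₅))M₆): 25×40 by 40×5 → 25×5, cost 25·40·5 = 5000; cumulative 76517
Total: 76517 scalar multiplications.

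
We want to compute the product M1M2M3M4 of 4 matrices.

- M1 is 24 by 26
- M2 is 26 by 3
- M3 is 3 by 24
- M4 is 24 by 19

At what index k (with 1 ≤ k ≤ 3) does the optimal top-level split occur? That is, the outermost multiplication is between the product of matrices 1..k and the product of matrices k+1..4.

Adjacent pairs: M1M2 = 24·26·3 = 1872; M2M3 = 26·3·24 = 1872; M3M4 = 3·24·19 = 1368.
Length 3: M1..M3: k=1: 0+1872+24·26·24=16848; k=2: 1872+0+24·3·24=3600 → min 3600 | M2..M4: k=2: 0+1368+26·3·19=2850; k=3: 1872+0+26·24·19=13728 → min 2850.
Top-level splits: k=1: (M1..M1)·(M2..M4) → 0+2850+24·26·19 = 14706; k=2: (M1..M2)·(M3..M4) → 1872+1368+24·3·19 = 4608; k=3: (M1..M3)·(M4..M4) → 3600+0+24·24·19 = 14544.
Best split is after M2, i.e. k = 2.

2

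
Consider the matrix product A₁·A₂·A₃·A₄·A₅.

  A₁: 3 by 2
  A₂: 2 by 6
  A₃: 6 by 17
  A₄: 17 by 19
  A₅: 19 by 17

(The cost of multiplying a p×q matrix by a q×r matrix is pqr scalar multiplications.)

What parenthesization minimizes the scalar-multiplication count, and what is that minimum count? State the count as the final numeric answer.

1598

Adjacent pairs: A₁A₂ = 3·2·6 = 36; A₂A₃ = 2·6·17 = 204; A₃A₄ = 6·17·19 = 1938; A₄A₅ = 17·19·17 = 5491.
Length 3: A₁..A₃: k=1: 0+204+3·2·17=306; k=2: 36+0+3·6·17=342 → min 306 | A₂..A₄: k=2: 0+1938+2·6·19=2166; k=3: 204+0+2·17·19=850 → min 850 | A₃..A₅: k=3: 0+5491+6·17·17=7225; k=4: 1938+0+6·19·17=3876 → min 3876.
Length 4: A₁..A₄: k=1: 0+850+3·2·19=964; k=2: 36+1938+3·6·19=2316; k=3: 306+0+3·17·19=1275 → min 964 | A₂..A₅: k=2: 0+3876+2·6·17=4080; k=3: 204+5491+2·17·17=6273; k=4: 850+0+2·19·17=1496 → min 1496.
Length 5: A₁..A₅: k=1: 0+1496+3·2·17=1598; k=2: 36+3876+3·6·17=4218; k=3: 306+5491+3·17·17=6664; k=4: 964+0+3·19·17=1933 → min 1598.
Optimal parenthesization: (A₁·(((A₂·A₃)·A₄)·A₅)) with cost 1598.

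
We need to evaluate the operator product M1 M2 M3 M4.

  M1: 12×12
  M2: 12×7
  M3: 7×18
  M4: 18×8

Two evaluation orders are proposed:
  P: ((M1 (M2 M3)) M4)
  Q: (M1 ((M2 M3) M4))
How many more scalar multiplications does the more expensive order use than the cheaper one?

1440

Order P = ((M1 (M2 M3)) M4): (M2 M3): 12×7 by 7×18 → 12×18, cost 12·7·18 = 1512; (M1 (M2 M3)): 12×12 by 12×18 → 12×18, cost 12·12·18 = 2592; cumulative 4104; ((M1 (M2 M3)) M4): 12×18 by 18×8 → 12×8, cost 12·18·8 = 1728; cumulative 5832. Total 5832.
Order Q = (M1 ((M2 M3) M4)): (M2 M3): 12×7 by 7×18 → 12×18, cost 12·7·18 = 1512; ((M2 M3) M4): 12×18 by 18×8 → 12×8, cost 12·18·8 = 1728; cumulative 3240; (M1 ((M2 M3) M4)): 12×12 by 12×8 → 12×8, cost 12·12·8 = 1152; cumulative 4392. Total 4392.
Difference: |5832 − 4392| = 1440.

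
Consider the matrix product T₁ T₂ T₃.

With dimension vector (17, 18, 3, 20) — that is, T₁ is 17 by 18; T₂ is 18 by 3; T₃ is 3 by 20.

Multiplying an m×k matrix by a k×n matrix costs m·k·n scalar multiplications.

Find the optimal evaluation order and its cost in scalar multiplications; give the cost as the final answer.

(T₁ (T₂ T₃)): cost 7200.
((T₁ T₂) T₃): cost 1938.
Optimal: ((T₁ T₂) T₃) with cost 1938.

1938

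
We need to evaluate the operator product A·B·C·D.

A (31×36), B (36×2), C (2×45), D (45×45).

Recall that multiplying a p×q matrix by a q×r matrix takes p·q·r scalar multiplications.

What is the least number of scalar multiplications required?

Adjacent pairs: AB = 31·36·2 = 2232; BC = 36·2·45 = 3240; CD = 2·45·45 = 4050.
Length 3: A..C: k=1: 0+3240+31·36·45=53460; k=2: 2232+0+31·2·45=5022 → min 5022 | B..D: k=2: 0+4050+36·2·45=7290; k=3: 3240+0+36·45·45=76140 → min 7290.
Length 4: A..D: k=1: 0+7290+31·36·45=57510; k=2: 2232+4050+31·2·45=9072; k=3: 5022+0+31·45·45=67797 → min 9072.
Optimal order: ((A·B)·(C·D)) with cost 9072.

9072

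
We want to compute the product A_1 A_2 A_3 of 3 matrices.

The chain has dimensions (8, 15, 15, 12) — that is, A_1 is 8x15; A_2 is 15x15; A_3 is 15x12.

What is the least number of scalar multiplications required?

3240

Order (A_1 (A_2 A_3)): (A_2 A_3): 15×15 by 15×12 → 15×12, cost 15·15·12 = 2700; (A_1 (A_2 A_3)): 8×15 by 15×12 → 8×12, cost 8·15·12 = 1440; cumulative 4140. Total 4140.
Order ((A_1 A_2) A_3): (A_1 A_2): 8×15 by 15×15 → 8×15, cost 8·15·15 = 1800; ((A_1 A_2) A_3): 8×15 by 15×12 → 8×12, cost 8·15·12 = 1440; cumulative 3240. Total 3240.
Minimum: 3240.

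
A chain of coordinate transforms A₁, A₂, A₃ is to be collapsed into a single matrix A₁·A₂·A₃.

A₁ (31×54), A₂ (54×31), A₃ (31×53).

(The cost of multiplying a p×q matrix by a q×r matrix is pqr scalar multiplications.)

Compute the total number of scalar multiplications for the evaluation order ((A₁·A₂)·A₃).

102827

(A₁·A₂): 31×54 by 54×31 → 31×31, cost 31·54·31 = 51894
((A₁·A₂)·A₃): 31×31 by 31×53 → 31×53, cost 31·31·53 = 50933; cumulative 102827
Total: 102827 scalar multiplications.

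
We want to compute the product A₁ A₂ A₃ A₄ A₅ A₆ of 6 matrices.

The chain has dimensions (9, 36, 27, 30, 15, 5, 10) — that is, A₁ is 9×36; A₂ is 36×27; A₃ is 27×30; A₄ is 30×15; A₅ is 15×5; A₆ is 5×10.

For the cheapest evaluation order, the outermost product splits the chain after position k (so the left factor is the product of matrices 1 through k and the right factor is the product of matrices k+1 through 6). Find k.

Adjacent pairs: A₁A₂ = 9·36·27 = 8748; A₂A₃ = 36·27·30 = 29160; A₃A₄ = 27·30·15 = 12150; A₄A₅ = 30·15·5 = 2250; A₅A₆ = 15·5·10 = 750.
Length 3: A₁..A₃: k=1: 0+29160+9·36·30=38880; k=2: 8748+0+9·27·30=16038 → min 16038 | A₂..A₄: k=2: 0+12150+36·27·15=26730; k=3: 29160+0+36·30·15=45360 → min 26730 | A₃..A₅: k=3: 0+2250+27·30·5=6300; k=4: 12150+0+27·15·5=14175 → min 6300 | A₄..A₆: k=4: 0+750+30·15·10=5250; k=5: 2250+0+30·5·10=3750 → min 3750.
Length 4: A₁..A₄: k=1: 0+26730+9·36·15=31590; k=2: 8748+12150+9·27·15=24543; k=3: 16038+0+9·30·15=20088 → min 20088 | A₂..A₅: k=2: 0+6300+36·27·5=11160; k=3: 29160+2250+36·30·5=36810; k=4: 26730+0+36·15·5=29430 → min 11160 | A₃..A₆: k=3: 0+3750+27·30·10=11850; k=4: 12150+750+27·15·10=16950; k=5: 6300+0+27·5·10=7650 → min 7650.
Length 5: A₁..A₅: k=1: 0+11160+9·36·5=12780; k=2: 8748+6300+9·27·5=16263; k=3: 16038+2250+9·30·5=19638; k=4: 20088+0+9·15·5=20763 → min 12780 | A₂..A₆: k=2: 0+7650+36·27·10=17370; k=3: 29160+3750+36·30·10=43710; k=4: 26730+750+36·15·10=32880; k=5: 11160+0+36·5·10=12960 → min 12960.
Top-level splits: k=1: (A₁..A₁)·(A₂..A₆) → 0+12960+9·36·10 = 16200; k=2: (A₁..A₂)·(A₃..A₆) → 8748+7650+9·27·10 = 18828; k=3: (A₁..A₃)·(A₄..A₆) → 16038+3750+9·30·10 = 22488; k=4: (A₁..A₄)·(A₅..A₆) → 20088+750+9·15·10 = 22188; k=5: (A₁..A₅)·(A₆..A₆) → 12780+0+9·5·10 = 13230.
Best split is after A₅, i.e. k = 5.

5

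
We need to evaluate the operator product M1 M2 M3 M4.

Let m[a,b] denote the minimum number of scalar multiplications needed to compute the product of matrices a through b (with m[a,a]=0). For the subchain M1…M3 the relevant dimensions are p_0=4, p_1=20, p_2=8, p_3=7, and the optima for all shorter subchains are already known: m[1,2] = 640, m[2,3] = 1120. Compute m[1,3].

m[1,3] = min over k∈[1,2] of m[1,k]+m[k+1,3]+p_{0}·p_k·p_{3}.
k=1: 0 + 1120 + 4·20·7 = 1680; k=2: 640 + 0 + 4·8·7 = 864.
Minimum: 864 at k=2.

864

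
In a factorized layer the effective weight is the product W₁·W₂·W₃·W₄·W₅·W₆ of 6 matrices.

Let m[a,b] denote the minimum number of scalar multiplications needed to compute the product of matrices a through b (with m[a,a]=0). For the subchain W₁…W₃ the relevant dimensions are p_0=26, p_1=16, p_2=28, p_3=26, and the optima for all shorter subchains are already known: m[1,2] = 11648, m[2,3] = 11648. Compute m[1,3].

m[1,3] = min over k∈[1,2] of m[1,k]+m[k+1,3]+p_{0}·p_k·p_{3}.
k=1: 0 + 11648 + 26·16·26 = 22464; k=2: 11648 + 0 + 26·28·26 = 30576.
Minimum: 22464 at k=1.

22464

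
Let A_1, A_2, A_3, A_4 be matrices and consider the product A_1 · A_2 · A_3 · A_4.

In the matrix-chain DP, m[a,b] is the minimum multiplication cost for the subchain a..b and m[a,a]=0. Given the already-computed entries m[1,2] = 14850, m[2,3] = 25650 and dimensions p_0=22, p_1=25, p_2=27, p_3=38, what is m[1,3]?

m[1,3] = min over k∈[1,2] of m[1,k]+m[k+1,3]+p_{0}·p_k·p_{3}.
k=1: 0 + 25650 + 22·25·38 = 46550; k=2: 14850 + 0 + 22·27·38 = 37422.
Minimum: 37422 at k=2.

37422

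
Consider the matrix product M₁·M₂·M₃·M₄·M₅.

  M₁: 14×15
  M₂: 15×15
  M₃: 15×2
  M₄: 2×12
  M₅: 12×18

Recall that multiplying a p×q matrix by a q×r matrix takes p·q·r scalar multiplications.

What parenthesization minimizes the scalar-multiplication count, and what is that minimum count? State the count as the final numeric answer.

1806

Adjacent pairs: M₁M₂ = 14·15·15 = 3150; M₂M₃ = 15·15·2 = 450; M₃M₄ = 15·2·12 = 360; M₄M₅ = 2·12·18 = 432.
Length 3: M₁..M₃: k=1: 0+450+14·15·2=870; k=2: 3150+0+14·15·2=3570 → min 870 | M₂..M₄: k=2: 0+360+15·15·12=3060; k=3: 450+0+15·2·12=810 → min 810 | M₃..M₅: k=3: 0+432+15·2·18=972; k=4: 360+0+15·12·18=3600 → min 972.
Length 4: M₁..M₄: k=1: 0+810+14·15·12=3330; k=2: 3150+360+14·15·12=6030; k=3: 870+0+14·2·12=1206 → min 1206 | M₂..M₅: k=2: 0+972+15·15·18=5022; k=3: 450+432+15·2·18=1422; k=4: 810+0+15·12·18=4050 → min 1422.
Length 5: M₁..M₅: k=1: 0+1422+14·15·18=5202; k=2: 3150+972+14·15·18=7902; k=3: 870+432+14·2·18=1806; k=4: 1206+0+14·12·18=4230 → min 1806.
Optimal parenthesization: ((M₁·(M₂·M₃))·(M₄·M₅)) with cost 1806.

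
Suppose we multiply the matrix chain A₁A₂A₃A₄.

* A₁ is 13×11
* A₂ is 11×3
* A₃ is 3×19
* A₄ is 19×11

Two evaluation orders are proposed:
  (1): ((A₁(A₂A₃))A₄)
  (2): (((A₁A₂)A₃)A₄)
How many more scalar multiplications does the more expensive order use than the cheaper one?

2174

Order (1) = ((A₁(A₂A₃))A₄): (A₂A₃): 11×3 by 3×19 → 11×19, cost 11·3·19 = 627; (A₁(A₂A₃)): 13×11 by 11×19 → 13×19, cost 13·11·19 = 2717; cumulative 3344; ((A₁(A₂A₃))A₄): 13×19 by 19×11 → 13×11, cost 13·19·11 = 2717; cumulative 6061. Total 6061.
Order (2) = (((A₁A₂)A₃)A₄): (A₁A₂): 13×11 by 11×3 → 13×3, cost 13·11·3 = 429; ((A₁A₂)A₃): 13×3 by 3×19 → 13×19, cost 13·3·19 = 741; cumulative 1170; (((A₁A₂)A₃)A₄): 13×19 by 19×11 → 13×11, cost 13·19·11 = 2717; cumulative 3887. Total 3887.
Difference: |6061 − 3887| = 2174.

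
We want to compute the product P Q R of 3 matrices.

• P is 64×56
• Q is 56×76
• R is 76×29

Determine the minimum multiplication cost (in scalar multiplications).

227360

Order (P (Q R)): (Q R): 56×76 by 76×29 → 56×29, cost 56·76·29 = 123424; (P (Q R)): 64×56 by 56×29 → 64×29, cost 64·56·29 = 103936; cumulative 227360. Total 227360.
Order ((P Q) R): (P Q): 64×56 by 56×76 → 64×76, cost 64·56·76 = 272384; ((P Q) R): 64×76 by 76×29 → 64×29, cost 64·76·29 = 141056; cumulative 413440. Total 413440.
Minimum: 227360.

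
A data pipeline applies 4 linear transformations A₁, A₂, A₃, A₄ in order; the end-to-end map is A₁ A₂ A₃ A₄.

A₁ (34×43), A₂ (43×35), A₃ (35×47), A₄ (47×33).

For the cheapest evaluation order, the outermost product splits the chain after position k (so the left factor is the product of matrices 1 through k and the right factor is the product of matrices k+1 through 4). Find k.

2

Adjacent pairs: A₁A₂ = 34·43·35 = 51170; A₂A₃ = 43·35·47 = 70735; A₃A₄ = 35·47·33 = 54285.
Length 3: A₁..A₃: k=1: 0+70735+34·43·47=139449; k=2: 51170+0+34·35·47=107100 → min 107100 | A₂..A₄: k=2: 0+54285+43·35·33=103950; k=3: 70735+0+43·47·33=137428 → min 103950.
Top-level splits: k=1: (A₁..A₁)·(A₂..A₄) → 0+103950+34·43·33 = 152196; k=2: (A₁..A₂)·(A₃..A₄) → 51170+54285+34·35·33 = 144725; k=3: (A₁..A₃)·(A₄..A₄) → 107100+0+34·47·33 = 159834.
Best split is after A₂, i.e. k = 2.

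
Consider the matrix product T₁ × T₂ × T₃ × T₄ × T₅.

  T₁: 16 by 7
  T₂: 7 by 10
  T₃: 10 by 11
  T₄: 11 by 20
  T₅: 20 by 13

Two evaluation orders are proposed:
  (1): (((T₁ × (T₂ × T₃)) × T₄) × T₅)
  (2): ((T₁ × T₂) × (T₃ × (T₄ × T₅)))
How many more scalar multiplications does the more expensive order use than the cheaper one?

2192

Order (1) = (((T₁ × (T₂ × T₃)) × T₄) × T₅): (T₂ × T₃): 7×10 by 10×11 → 7×11, cost 7·10·11 = 770; (T₁ × (T₂ × T₃)): 16×7 by 7×11 → 16×11, cost 16·7·11 = 1232; cumulative 2002; ((T₁ × (T₂ × T₃)) × T₄): 16×11 by 11×20 → 16×20, cost 16·11·20 = 3520; cumulative 5522; (((T₁ × (T₂ × T₃)) × T₄) × T₅): 16×20 by 20×13 → 16×13, cost 16·20·13 = 4160; cumulative 9682. Total 9682.
Order (2) = ((T₁ × T₂) × (T₃ × (T₄ × T₅))): (T₁ × T₂): 16×7 by 7×10 → 16×10, cost 16·7·10 = 1120; (T₄ × T₅): 11×20 by 20×13 → 11×13, cost 11·20·13 = 2860; (T₃ × (T₄ × T₅)): 10×11 by 11×13 → 10×13, cost 10·11·13 = 1430; cumulative 4290; ((T₁ × T₂) × (T₃ × (T₄ × T₅))): 16×10 by 10×13 → 16×13, cost 16·10·13 = 2080; cumulative 7490. Total 7490.
Difference: |9682 − 7490| = 2192.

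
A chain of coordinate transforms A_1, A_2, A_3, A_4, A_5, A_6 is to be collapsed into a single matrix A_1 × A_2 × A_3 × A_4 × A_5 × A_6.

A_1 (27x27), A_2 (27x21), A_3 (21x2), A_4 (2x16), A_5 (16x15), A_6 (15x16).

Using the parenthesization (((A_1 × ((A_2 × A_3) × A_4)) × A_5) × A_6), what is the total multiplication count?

26622

(A_2 × A_3): 27×21 by 21×2 → 27×2, cost 27·21·2 = 1134
((A_2 × A_3) × A_4): 27×2 by 2×16 → 27×16, cost 27·2·16 = 864; cumulative 1998
(A_1 × ((A_2 × A_3) × A_4)): 27×27 by 27×16 → 27×16, cost 27·27·16 = 11664; cumulative 13662
((A_1 × ((A_2 × A_3) × A_4)) × A_5): 27×16 by 16×15 → 27×15, cost 27·16·15 = 6480; cumulative 20142
(((A_1 × ((A_2 × A_3) × A_4)) × A_5) × A_6): 27×15 by 15×16 → 27×16, cost 27·15·16 = 6480; cumulative 26622
Total: 26622 scalar multiplications.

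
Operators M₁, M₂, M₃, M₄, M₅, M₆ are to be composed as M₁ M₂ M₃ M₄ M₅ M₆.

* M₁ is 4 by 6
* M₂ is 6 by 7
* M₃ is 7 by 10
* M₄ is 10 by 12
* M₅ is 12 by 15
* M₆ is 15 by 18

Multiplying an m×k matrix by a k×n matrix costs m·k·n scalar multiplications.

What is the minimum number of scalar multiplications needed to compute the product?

Adjacent pairs: M₁M₂ = 4·6·7 = 168; M₂M₃ = 6·7·10 = 420; M₃M₄ = 7·10·12 = 840; M₄M₅ = 10·12·15 = 1800; M₅M₆ = 12·15·18 = 3240.
Length 3: M₁..M₃: k=1: 0+420+4·6·10=660; k=2: 168+0+4·7·10=448 → min 448 | M₂..M₄: k=2: 0+840+6·7·12=1344; k=3: 420+0+6·10·12=1140 → min 1140 | M₃..M₅: k=3: 0+1800+7·10·15=2850; k=4: 840+0+7·12·15=2100 → min 2100 | M₄..M₆: k=4: 0+3240+10·12·18=5400; k=5: 1800+0+10·15·18=4500 → min 4500.
Length 4: M₁..M₄: k=1: 0+1140+4·6·12=1428; k=2: 168+840+4·7·12=1344; k=3: 448+0+4·10·12=928 → min 928 | M₂..M₅: k=2: 0+2100+6·7·15=2730; k=3: 420+1800+6·10·15=3120; k=4: 1140+0+6·12·15=2220 → min 2220 | M₃..M₆: k=3: 0+4500+7·10·18=5760; k=4: 840+3240+7·12·18=5592; k=5: 2100+0+7·15·18=3990 → min 3990.
Length 5: M₁..M₅: k=1: 0+2220+4·6·15=2580; k=2: 168+2100+4·7·15=2688; k=3: 448+1800+4·10·15=2848; k=4: 928+0+4·12·15=1648 → min 1648 | M₂..M₆: k=2: 0+3990+6·7·18=4746; k=3: 420+4500+6·10·18=6000; k=4: 1140+3240+6·12·18=5676; k=5: 2220+0+6·15·18=3840 → min 3840.
Length 6: M₁..M₆: k=1: 0+3840+4·6·18=4272; k=2: 168+3990+4·7·18=4662; k=3: 448+4500+4·10·18=5668; k=4: 928+3240+4·12·18=5032; k=5: 1648+0+4·15·18=2728 → min 2728.
Optimal order: (((((M₁ M₂) M₃) M₄) M₅) M₆) with cost 2728.

2728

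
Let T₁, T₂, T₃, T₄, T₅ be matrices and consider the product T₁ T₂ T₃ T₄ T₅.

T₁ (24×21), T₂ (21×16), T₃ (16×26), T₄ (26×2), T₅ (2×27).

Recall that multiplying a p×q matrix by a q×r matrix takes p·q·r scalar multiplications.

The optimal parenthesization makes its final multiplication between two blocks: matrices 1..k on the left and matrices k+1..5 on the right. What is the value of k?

Adjacent pairs: T₁T₂ = 24·21·16 = 8064; T₂T₃ = 21·16·26 = 8736; T₃T₄ = 16·26·2 = 832; T₄T₅ = 26·2·27 = 1404.
Length 3: T₁..T₃: k=1: 0+8736+24·21·26=21840; k=2: 8064+0+24·16·26=18048 → min 18048 | T₂..T₄: k=2: 0+832+21·16·2=1504; k=3: 8736+0+21·26·2=9828 → min 1504 | T₃..T₅: k=3: 0+1404+16·26·27=12636; k=4: 832+0+16·2·27=1696 → min 1696.
Length 4: T₁..T₄: k=1: 0+1504+24·21·2=2512; k=2: 8064+832+24·16·2=9664; k=3: 18048+0+24·26·2=19296 → min 2512 | T₂..T₅: k=2: 0+1696+21·16·27=10768; k=3: 8736+1404+21·26·27=24882; k=4: 1504+0+21·2·27=2638 → min 2638.
Top-level splits: k=1: (T₁..T₁)·(T₂..T₅) → 0+2638+24·21·27 = 16246; k=2: (T₁..T₂)·(T₃..T₅) → 8064+1696+24·16·27 = 20128; k=3: (T₁..T₃)·(T₄..T₅) → 18048+1404+24·26·27 = 36300; k=4: (T₁..T₄)·(T₅..T₅) → 2512+0+24·2·27 = 3808.
Best split is after T₄, i.e. k = 4.

4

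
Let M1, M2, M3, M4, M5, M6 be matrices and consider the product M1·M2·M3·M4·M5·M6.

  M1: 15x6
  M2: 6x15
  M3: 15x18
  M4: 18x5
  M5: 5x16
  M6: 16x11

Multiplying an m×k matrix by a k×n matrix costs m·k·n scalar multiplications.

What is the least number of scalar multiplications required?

3955

Adjacent pairs: M1M2 = 15·6·15 = 1350; M2M3 = 6·15·18 = 1620; M3M4 = 15·18·5 = 1350; M4M5 = 18·5·16 = 1440; M5M6 = 5·16·11 = 880.
Length 3: M1..M3: k=1: 0+1620+15·6·18=3240; k=2: 1350+0+15·15·18=5400 → min 3240 | M2..M4: k=2: 0+1350+6·15·5=1800; k=3: 1620+0+6·18·5=2160 → min 1800 | M3..M5: k=3: 0+1440+15·18·16=5760; k=4: 1350+0+15·5·16=2550 → min 2550 | M4..M6: k=4: 0+880+18·5·11=1870; k=5: 1440+0+18·16·11=4608 → min 1870.
Length 4: M1..M4: k=1: 0+1800+15·6·5=2250; k=2: 1350+1350+15·15·5=3825; k=3: 3240+0+15·18·5=4590 → min 2250 | M2..M5: k=2: 0+2550+6·15·16=3990; k=3: 1620+1440+6·18·16=4788; k=4: 1800+0+6·5·16=2280 → min 2280 | M3..M6: k=3: 0+1870+15·18·11=4840; k=4: 1350+880+15·5·11=3055; k=5: 2550+0+15·16·11=5190 → min 3055.
Length 5: M1..M5: k=1: 0+2280+15·6·16=3720; k=2: 1350+2550+15·15·16=7500; k=3: 3240+1440+15·18·16=9000; k=4: 2250+0+15·5·16=3450 → min 3450 | M2..M6: k=2: 0+3055+6·15·11=4045; k=3: 1620+1870+6·18·11=4678; k=4: 1800+880+6·5·11=3010; k=5: 2280+0+6·16·11=3336 → min 3010.
Length 6: M1..M6: k=1: 0+3010+15·6·11=4000; k=2: 1350+3055+15·15·11=6880; k=3: 3240+1870+15·18·11=8080; k=4: 2250+880+15·5·11=3955; k=5: 3450+0+15·16·11=6090 → min 3955.
Optimal order: ((M1·(M2·(M3·M4)))·(M5·M6)) with cost 3955.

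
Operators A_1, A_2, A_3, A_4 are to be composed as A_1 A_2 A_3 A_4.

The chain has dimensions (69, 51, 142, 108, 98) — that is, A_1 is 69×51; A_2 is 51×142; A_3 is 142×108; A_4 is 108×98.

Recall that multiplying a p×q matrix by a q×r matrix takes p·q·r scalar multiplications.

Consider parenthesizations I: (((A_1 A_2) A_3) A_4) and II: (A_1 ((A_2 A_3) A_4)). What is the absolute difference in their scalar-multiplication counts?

Order I = (((A_1 A_2) A_3) A_4): (A_1 A_2): 69×51 by 51×142 → 69×142, cost 69·51·142 = 499698; ((A_1 A_2) A_3): 69×142 by 142×108 → 69×108, cost 69·142·108 = 1058184; cumulative 1557882; (((A_1 A_2) A_3) A_4): 69×108 by 108×98 → 69×98, cost 69·108·98 = 730296; cumulative 2288178. Total 2288178.
Order II = (A_1 ((A_2 A_3) A_4)): (A_2 A_3): 51×142 by 142×108 → 51×108, cost 51·142·108 = 782136; ((A_2 A_3) A_4): 51×108 by 108×98 → 51×98, cost 51·108·98 = 539784; cumulative 1321920; (A_1 ((A_2 A_3) A_4)): 69×51 by 51×98 → 69×98, cost 69·51·98 = 344862; cumulative 1666782. Total 1666782.
Difference: |2288178 − 1666782| = 621396.

621396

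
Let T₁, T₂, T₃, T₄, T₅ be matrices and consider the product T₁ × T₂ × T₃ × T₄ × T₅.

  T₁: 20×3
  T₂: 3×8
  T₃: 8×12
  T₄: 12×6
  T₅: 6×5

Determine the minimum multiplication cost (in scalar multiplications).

Adjacent pairs: T₁T₂ = 20·3·8 = 480; T₂T₃ = 3·8·12 = 288; T₃T₄ = 8·12·6 = 576; T₄T₅ = 12·6·5 = 360.
Length 3: T₁..T₃: k=1: 0+288+20·3·12=1008; k=2: 480+0+20·8·12=2400 → min 1008 | T₂..T₄: k=2: 0+576+3·8·6=720; k=3: 288+0+3·12·6=504 → min 504 | T₃..T₅: k=3: 0+360+8·12·5=840; k=4: 576+0+8·6·5=816 → min 816.
Length 4: T₁..T₄: k=1: 0+504+20·3·6=864; k=2: 480+576+20·8·6=2016; k=3: 1008+0+20·12·6=2448 → min 864 | T₂..T₅: k=2: 0+816+3·8·5=936; k=3: 288+360+3·12·5=828; k=4: 504+0+3·6·5=594 → min 594.
Length 5: T₁..T₅: k=1: 0+594+20·3·5=894; k=2: 480+816+20·8·5=2096; k=3: 1008+360+20·12·5=2568; k=4: 864+0+20·6·5=1464 → min 894.
Optimal order: (T₁ × (((T₂ × T₃) × T₄) × T₅)) with cost 894.

894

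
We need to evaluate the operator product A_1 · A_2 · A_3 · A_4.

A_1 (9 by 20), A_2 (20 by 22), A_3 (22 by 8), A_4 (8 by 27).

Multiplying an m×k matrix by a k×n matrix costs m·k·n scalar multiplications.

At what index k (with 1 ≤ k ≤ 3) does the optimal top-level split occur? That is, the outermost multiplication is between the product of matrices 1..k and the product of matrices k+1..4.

3

Adjacent pairs: A_1A_2 = 9·20·22 = 3960; A_2A_3 = 20·22·8 = 3520; A_3A_4 = 22·8·27 = 4752.
Length 3: A_1..A_3: k=1: 0+3520+9·20·8=4960; k=2: 3960+0+9·22·8=5544 → min 4960 | A_2..A_4: k=2: 0+4752+20·22·27=16632; k=3: 3520+0+20·8·27=7840 → min 7840.
Top-level splits: k=1: (A_1..A_1)·(A_2..A_4) → 0+7840+9·20·27 = 12700; k=2: (A_1..A_2)·(A_3..A_4) → 3960+4752+9·22·27 = 14058; k=3: (A_1..A_3)·(A_4..A_4) → 4960+0+9·8·27 = 6904.
Best split is after A_3, i.e. k = 3.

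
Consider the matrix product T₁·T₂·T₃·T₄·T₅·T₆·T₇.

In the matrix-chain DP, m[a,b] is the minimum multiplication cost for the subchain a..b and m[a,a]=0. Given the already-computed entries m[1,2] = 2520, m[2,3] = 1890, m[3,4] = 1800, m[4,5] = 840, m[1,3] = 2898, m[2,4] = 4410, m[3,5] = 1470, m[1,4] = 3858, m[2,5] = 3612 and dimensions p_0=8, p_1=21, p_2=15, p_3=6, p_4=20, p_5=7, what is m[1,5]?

m[1,5] = min over k∈[1,4] of m[1,k]+m[k+1,5]+p_{0}·p_k·p_{5}.
k=1: 0 + 3612 + 8·21·7 = 4788; k=2: 2520 + 1470 + 8·15·7 = 4830; k=3: 2898 + 840 + 8·6·7 = 4074; k=4: 3858 + 0 + 8·20·7 = 4978.
Minimum: 4074 at k=3.

4074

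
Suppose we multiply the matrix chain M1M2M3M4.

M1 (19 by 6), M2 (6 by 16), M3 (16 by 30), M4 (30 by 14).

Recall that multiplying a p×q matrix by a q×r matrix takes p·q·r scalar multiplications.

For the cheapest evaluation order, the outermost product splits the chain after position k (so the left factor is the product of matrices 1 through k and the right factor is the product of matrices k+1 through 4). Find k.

Adjacent pairs: M1M2 = 19·6·16 = 1824; M2M3 = 6·16·30 = 2880; M3M4 = 16·30·14 = 6720.
Length 3: M1..M3: k=1: 0+2880+19·6·30=6300; k=2: 1824+0+19·16·30=10944 → min 6300 | M2..M4: k=2: 0+6720+6·16·14=8064; k=3: 2880+0+6·30·14=5400 → min 5400.
Top-level splits: k=1: (M1..M1)·(M2..M4) → 0+5400+19·6·14 = 6996; k=2: (M1..M2)·(M3..M4) → 1824+6720+19·16·14 = 12800; k=3: (M1..M3)·(M4..M4) → 6300+0+19·30·14 = 14280.
Best split is after M1, i.e. k = 1.

1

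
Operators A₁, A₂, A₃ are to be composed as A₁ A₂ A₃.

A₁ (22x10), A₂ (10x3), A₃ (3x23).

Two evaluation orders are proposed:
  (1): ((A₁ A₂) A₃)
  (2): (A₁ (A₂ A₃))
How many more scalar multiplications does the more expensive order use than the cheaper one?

3572

Order (1) = ((A₁ A₂) A₃): (A₁ A₂): 22×10 by 10×3 → 22×3, cost 22·10·3 = 660; ((A₁ A₂) A₃): 22×3 by 3×23 → 22×23, cost 22·3·23 = 1518; cumulative 2178. Total 2178.
Order (2) = (A₁ (A₂ A₃)): (A₂ A₃): 10×3 by 3×23 → 10×23, cost 10·3·23 = 690; (A₁ (A₂ A₃)): 22×10 by 10×23 → 22×23, cost 22·10·23 = 5060; cumulative 5750. Total 5750.
Difference: |2178 − 5750| = 3572.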